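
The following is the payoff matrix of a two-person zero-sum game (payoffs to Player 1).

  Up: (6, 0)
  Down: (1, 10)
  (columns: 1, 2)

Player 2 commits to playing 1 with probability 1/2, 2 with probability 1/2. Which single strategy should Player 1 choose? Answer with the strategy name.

Down

Expected payoff of Up: (1/2)·6 + (1/2)·0 = 3.
Expected payoff of Down: (1/2)·1 + (1/2)·10 = 11/2.
The largest is 11/2, so Player 1's best response is Down.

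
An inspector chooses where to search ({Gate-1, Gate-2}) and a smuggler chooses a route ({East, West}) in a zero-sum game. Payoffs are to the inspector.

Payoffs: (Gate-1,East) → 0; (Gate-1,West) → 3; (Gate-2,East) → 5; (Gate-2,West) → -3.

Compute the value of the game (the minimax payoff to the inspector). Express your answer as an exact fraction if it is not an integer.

Row minima: Gate-1 → 0, Gate-2 → -3; maximin = 0.
Column maxima: East → 5, West → 3; minimax = 3.
0 ≠ 3, so there is no saddle point; optimal play is mixed.
Let the inspector play Gate-1 with probability p. Expected payoff against East: 0p + 5(1−p) = −5p + 5; against West: 3p + (-3)(1−p) = 6p − 3.
Setting these equal: −5p + 5 = 6p − 3 ⇒ −11p = -8 ⇒ p = 8/11, and the value is (-5)·(8/11) + 5 = 15/11.
For the smuggler: with q = P(East), equating Gate-1's and Gate-2's payoffs gives −3q + 3 = 8q − 3 ⇒ q = 6/11.

15/11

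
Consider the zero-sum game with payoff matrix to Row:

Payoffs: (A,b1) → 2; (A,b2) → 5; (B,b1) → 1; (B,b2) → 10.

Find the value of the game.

Row minima: A → 2, B → 1; maximin = 2.
Column maxima: b1 → 2, b2 → 10; minimax = 2.
Since maximin = minimax = 2, there is a saddle point and the value is 2.

2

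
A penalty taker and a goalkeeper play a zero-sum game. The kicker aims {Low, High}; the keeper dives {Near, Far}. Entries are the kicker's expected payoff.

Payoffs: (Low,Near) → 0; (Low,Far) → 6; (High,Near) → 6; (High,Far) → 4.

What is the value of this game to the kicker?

9/2

Row minima: Low → 0, High → 4; maximin = 4.
Column maxima: Near → 6, Far → 6; minimax = 6.
4 ≠ 6, so there is no saddle point; optimal play is mixed.
Let the kicker play Low with probability p. Expected payoff against Near: 0p + 6(1−p) = −6p + 6; against Far: 6p + 4(1−p) = 2p + 4.
Setting these equal: −6p + 6 = 2p + 4 ⇒ −8p = -2 ⇒ p = 1/4, and the value is (-6)·(1/4) + 6 = 9/2.
For the keeper: with q = P(Near), equating Low's and High's payoffs gives −6q + 6 = 2q + 4 ⇒ q = 1/4.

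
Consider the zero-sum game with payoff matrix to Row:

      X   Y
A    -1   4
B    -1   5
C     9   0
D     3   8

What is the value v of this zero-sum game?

36/7

Row minima: A → -1, B → -1, C → 0, D → 3; maximin = 3.
Column maxima: X → 9, Y → 8; minimax = 8.
3 ≠ 8, so there is no saddle point; optimal play is mixed.
A is strictly dominated by D, so Row never plays it.
B is strictly dominated by D, so Row never plays it.
On the remaining 2×2 (C, D vs X, Y):
Let Row play C with probability p. Expected payoff against X: 9p + 3(1−p) = 6p + 3; against Y: 0p + 8(1−p) = −8p + 8.
Setting these equal: 6p + 3 = −8p + 8 ⇒ 14p = 5 ⇒ p = 5/14, and the value is (6)·(5/14) + 3 = 36/7.
For Column: with q = P(X), equating C's and D's payoffs gives 9q = −5q + 8 ⇒ q = 4/7.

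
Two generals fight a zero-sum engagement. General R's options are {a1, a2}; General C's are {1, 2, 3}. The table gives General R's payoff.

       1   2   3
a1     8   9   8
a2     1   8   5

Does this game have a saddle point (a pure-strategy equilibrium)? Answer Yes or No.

Yes

Row minima: a1 → 8, a2 → 1; maximin = 8.
Column maxima: 1 → 8, 2 → 9, 3 → 8; minimax = 8.
maximin = minimax = 8, so a saddle point exists.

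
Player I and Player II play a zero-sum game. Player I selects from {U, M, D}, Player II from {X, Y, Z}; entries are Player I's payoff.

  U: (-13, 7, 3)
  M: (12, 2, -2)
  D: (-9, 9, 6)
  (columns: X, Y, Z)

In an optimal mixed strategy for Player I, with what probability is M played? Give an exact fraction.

15/29

Row minima: U → -13, M → -2, D → -9; maximin = -2.
Column maxima: X → 12, Y → 9, Z → 6; minimax = 6.
-2 ≠ 6, so there is no saddle point; optimal play is mixed.
U is strictly dominated by D, so Player I never plays it.
Y is strictly dominated by Z (it gives Player I strictly more in every row), so Player II never plays it.
On the remaining 2×2 (M, D vs X, Z):
Let Player I play M with probability p. Expected payoff against X: 12p + (-9)(1−p) = 21p − 9; against Z: (-2)p + 6(1−p) = −8p + 6.
Setting these equal: 21p − 9 = −8p + 6 ⇒ 29p = 15 ⇒ p = 15/29, and the value is (21)·(15/29) − 9 = 54/29.
For Player II: with q = P(X), equating M's and D's payoffs gives 14q − 2 = −15q + 6 ⇒ q = 8/29.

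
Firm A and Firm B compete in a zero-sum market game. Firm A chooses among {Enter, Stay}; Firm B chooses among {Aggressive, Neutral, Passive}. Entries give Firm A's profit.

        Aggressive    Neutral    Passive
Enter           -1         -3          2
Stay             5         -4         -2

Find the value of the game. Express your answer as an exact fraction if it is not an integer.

Row minima: Enter → -3, Stay → -4; maximin = -3.
Column maxima: Aggressive → 5, Neutral → -3, Passive → 2; minimax = -3.
Since maximin = minimax = -3, there is a saddle point and the value is -3.

-3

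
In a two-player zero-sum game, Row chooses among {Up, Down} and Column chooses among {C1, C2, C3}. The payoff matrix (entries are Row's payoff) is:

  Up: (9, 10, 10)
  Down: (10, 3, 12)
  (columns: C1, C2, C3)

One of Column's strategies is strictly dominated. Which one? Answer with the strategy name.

C1 holds Row's payoff strictly below C3 in every row: 9 < 10, 10 < 12.
So C3 is strictly dominated for Column.

C3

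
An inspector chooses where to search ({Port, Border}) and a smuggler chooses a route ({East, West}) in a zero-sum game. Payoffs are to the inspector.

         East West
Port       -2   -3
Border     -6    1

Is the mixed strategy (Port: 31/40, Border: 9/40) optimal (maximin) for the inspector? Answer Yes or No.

Against East this mix gives (31/40)·(-2) + (9/40)·(-6) = -29/10.
Against West this mix gives (31/40)·(-3) + (9/40)·1 = -21/10.
The smuggler will play East, holding the inspector to -29/10. Shifting weight toward the row that does better against East would raise this floor (the equalizing mix achieves -5/2 against both East and West), so the proposed strategy is not optimal.

No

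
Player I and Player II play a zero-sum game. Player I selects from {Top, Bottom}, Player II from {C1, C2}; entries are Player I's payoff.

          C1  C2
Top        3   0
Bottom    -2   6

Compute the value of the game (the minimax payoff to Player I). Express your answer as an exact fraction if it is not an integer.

18/11

Row minima: Top → 0, Bottom → -2; maximin = 0.
Column maxima: C1 → 3, C2 → 6; minimax = 3.
0 ≠ 3, so there is no saddle point; optimal play is mixed.
Let Player I play Top with probability p. Expected payoff against C1: 3p + (-2)(1−p) = 5p − 2; against C2: 0p + 6(1−p) = −6p + 6.
Setting these equal: 5p − 2 = −6p + 6 ⇒ 11p = 8 ⇒ p = 8/11, and the value is (5)·(8/11) − 2 = 18/11.
For Player II: with q = P(C1), equating Top's and Bottom's payoffs gives 3q = −8q + 6 ⇒ q = 6/11.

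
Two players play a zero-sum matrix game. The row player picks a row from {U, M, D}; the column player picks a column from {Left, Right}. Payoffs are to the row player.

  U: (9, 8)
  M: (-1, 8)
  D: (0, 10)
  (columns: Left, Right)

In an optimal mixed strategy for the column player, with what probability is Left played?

2/11

Row minima: U → 8, M → -1, D → 0; maximin = 8.
Column maxima: Left → 9, Right → 10; minimax = 9.
8 ≠ 9, so there is no saddle point; optimal play is mixed.
M is strictly dominated by D, so the row player never plays it.
On the remaining 2×2 (U, D vs Left, Right):
Let the row player play U with probability p. Expected payoff against Left: 9p + 0(1−p) = 9p; against Right: 8p + 10(1−p) = −2p + 10.
Setting these equal: 9p = −2p + 10 ⇒ 11p = 10 ⇒ p = 10/11, and the value is (9)·(10/11) = 90/11.
For the column player: with q = P(Left), equating U's and D's payoffs gives q + 8 = −10q + 10 ⇒ q = 2/11.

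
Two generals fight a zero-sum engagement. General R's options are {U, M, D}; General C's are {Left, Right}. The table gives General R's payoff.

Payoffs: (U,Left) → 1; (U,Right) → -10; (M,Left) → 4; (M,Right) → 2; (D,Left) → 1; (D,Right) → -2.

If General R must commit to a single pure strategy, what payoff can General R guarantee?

Row minima: U → -10, M → 2, D → -2.
The best of these is 2.

2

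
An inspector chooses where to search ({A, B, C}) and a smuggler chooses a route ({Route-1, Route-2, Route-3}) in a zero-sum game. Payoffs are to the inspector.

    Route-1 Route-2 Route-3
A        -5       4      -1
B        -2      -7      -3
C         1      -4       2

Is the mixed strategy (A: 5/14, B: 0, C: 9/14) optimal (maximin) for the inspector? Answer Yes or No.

Yes

Against Route-1 this mix gives (5/14)·(-5) + (9/14)·1 = -8/7.
Against Route-2 this mix gives (5/14)·4 + (9/14)·(-4) = -8/7.
Against Route-3 this mix gives (5/14)·(-1) + (9/14)·2 = 13/14.
All of the smuggler's active replies (Route-1, Route-2) yield -8/7, and no column does worse for the inspector. The mix makes the smuggler indifferent and guarantees -8/7, so it is optimal.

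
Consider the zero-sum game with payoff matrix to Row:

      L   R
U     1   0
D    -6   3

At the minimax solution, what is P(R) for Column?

Row minima: U → 0, D → -6; maximin = 0.
Column maxima: L → 1, R → 3; minimax = 1.
0 ≠ 1, so there is no saddle point; optimal play is mixed.
Let Row play U with probability p. Expected payoff against L: 1p + (-6)(1−p) = 7p − 6; against R: 0p + 3(1−p) = −3p + 3.
Setting these equal: 7p − 6 = −3p + 3 ⇒ 10p = 9 ⇒ p = 9/10, and the value is (7)·(9/10) − 6 = 3/10.
For Column: with q = P(L), equating U's and D's payoffs gives q = −9q + 3 ⇒ q = 3/10.

7/10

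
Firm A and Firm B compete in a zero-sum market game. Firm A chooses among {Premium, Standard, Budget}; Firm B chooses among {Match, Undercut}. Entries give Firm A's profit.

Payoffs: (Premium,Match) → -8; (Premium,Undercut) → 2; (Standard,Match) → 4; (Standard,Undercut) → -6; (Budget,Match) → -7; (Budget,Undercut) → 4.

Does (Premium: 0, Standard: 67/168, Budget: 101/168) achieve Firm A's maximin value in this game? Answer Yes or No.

No

Against Match this mix gives (67/168)·4 + (101/168)·(-7) = -439/168.
Against Undercut this mix gives (67/168)·(-6) + (101/168)·4 = 1/84.
Firm B will play Match, holding Firm A to -439/168. Shifting weight toward the row that does better against Match would raise this floor (the equalizing mix achieves -26/21 against both Match and Undercut), so the proposed strategy is not optimal.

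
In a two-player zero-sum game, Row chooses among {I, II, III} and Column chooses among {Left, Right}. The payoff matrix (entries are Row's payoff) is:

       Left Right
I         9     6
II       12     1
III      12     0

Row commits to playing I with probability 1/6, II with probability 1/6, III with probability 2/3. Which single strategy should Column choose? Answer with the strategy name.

Right

If Column plays Left, Row's expected payoff is (1/6)·9 + (1/6)·12 + (2/3)·12 = 23/2.
If Column plays Right, Row's expected payoff is (1/6)·6 + (1/6)·1 + (2/3)·0 = 7/6.
Column minimizes Row's payoff; the smallest is 7/6, so the best response is Right.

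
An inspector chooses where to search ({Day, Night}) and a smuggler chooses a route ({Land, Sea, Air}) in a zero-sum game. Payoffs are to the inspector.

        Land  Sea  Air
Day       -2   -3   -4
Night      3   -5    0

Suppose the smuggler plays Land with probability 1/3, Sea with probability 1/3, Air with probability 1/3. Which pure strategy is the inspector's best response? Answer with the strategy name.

Expected payoff of Day: (1/3)·(-2) + (1/3)·(-3) + (1/3)·(-4) = -3.
Expected payoff of Night: (1/3)·3 + (1/3)·(-5) + (1/3)·0 = -2/3.
The largest is -2/3, so the inspector's best response is Night.

Night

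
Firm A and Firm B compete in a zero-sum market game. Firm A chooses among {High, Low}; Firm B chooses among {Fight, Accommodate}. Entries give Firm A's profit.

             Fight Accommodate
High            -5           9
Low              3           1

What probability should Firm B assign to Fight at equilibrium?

1/2

Row minima: High → -5, Low → 1; maximin = 1.
Column maxima: Fight → 3, Accommodate → 9; minimax = 3.
1 ≠ 3, so there is no saddle point; optimal play is mixed.
Let Firm A play High with probability p. Expected payoff against Fight: (-5)p + 3(1−p) = −8p + 3; against Accommodate: 9p + 1(1−p) = 8p + 1.
Setting these equal: −8p + 3 = 8p + 1 ⇒ −16p = -2 ⇒ p = 1/8, and the value is (-8)·(1/8) + 3 = 2.
For Firm B: with q = P(Fight), equating High's and Low's payoffs gives −14q + 9 = 2q + 1 ⇒ q = 1/2.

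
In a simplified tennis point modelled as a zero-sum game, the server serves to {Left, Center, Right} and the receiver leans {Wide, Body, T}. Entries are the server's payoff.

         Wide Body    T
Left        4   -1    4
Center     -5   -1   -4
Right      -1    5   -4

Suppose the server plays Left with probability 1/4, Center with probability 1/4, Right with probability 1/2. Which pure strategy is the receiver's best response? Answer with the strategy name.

If the receiver plays Wide, the server's expected payoff is (1/4)·4 + (1/4)·(-5) + (1/2)·(-1) = -3/4.
If the receiver plays Body, the server's expected payoff is (1/4)·(-1) + (1/4)·(-1) + (1/2)·5 = 2.
If the receiver plays T, the server's expected payoff is (1/4)·4 + (1/4)·(-4) + (1/2)·(-4) = -2.
The receiver minimizes the server's payoff; the smallest is -2, so the best response is T.

T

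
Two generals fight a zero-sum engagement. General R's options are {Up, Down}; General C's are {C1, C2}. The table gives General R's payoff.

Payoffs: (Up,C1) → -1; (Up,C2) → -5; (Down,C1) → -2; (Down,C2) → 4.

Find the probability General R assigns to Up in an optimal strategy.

3/5

Row minima: Up → -5, Down → -2; maximin = -2.
Column maxima: C1 → -1, C2 → 4; minimax = -1.
-2 ≠ -1, so there is no saddle point; optimal play is mixed.
Let General R play Up with probability p. Expected payoff against C1: (-1)p + (-2)(1−p) = p − 2; against C2: (-5)p + 4(1−p) = −9p + 4.
Setting these equal: p − 2 = −9p + 4 ⇒ 10p = 6 ⇒ p = 3/5, and the value is (1)·(3/5) − 2 = -7/5.
For General C: with q = P(C1), equating Up's and Down's payoffs gives 4q − 5 = −6q + 4 ⇒ q = 9/10.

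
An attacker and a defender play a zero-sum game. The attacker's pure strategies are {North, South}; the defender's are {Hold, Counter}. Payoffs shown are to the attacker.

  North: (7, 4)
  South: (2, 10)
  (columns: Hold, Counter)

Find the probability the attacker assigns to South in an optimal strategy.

3/11

Row minima: North → 4, South → 2; maximin = 4.
Column maxima: Hold → 7, Counter → 10; minimax = 7.
4 ≠ 7, so there is no saddle point; optimal play is mixed.
Let the attacker play North with probability p. Expected payoff against Hold: 7p + 2(1−p) = 5p + 2; against Counter: 4p + 10(1−p) = −6p + 10.
Setting these equal: 5p + 2 = −6p + 10 ⇒ 11p = 8 ⇒ p = 8/11, and the value is (5)·(8/11) + 2 = 62/11.
For the defender: with q = P(Hold), equating North's and South's payoffs gives 3q + 4 = −8q + 10 ⇒ q = 6/11.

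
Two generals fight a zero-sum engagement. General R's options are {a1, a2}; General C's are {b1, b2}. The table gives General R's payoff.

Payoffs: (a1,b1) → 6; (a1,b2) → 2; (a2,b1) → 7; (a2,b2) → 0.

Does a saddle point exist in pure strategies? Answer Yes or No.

Yes

Row minima: a1 → 2, a2 → 0; maximin = 2.
Column maxima: b1 → 7, b2 → 2; minimax = 2.
maximin = minimax = 2, so a saddle point exists.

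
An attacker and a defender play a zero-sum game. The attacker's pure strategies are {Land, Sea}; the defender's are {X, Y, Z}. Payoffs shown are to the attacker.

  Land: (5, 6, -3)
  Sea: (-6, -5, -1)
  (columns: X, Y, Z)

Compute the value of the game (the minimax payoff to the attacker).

Row minima: Land → -3, Sea → -6; maximin = -3.
Column maxima: X → 5, Y → 6, Z → -1; minimax = -1.
-3 ≠ -1, so there is no saddle point; optimal play is mixed.
Y is strictly dominated by X (it gives the attacker strictly more in every row), so the defender never plays it.
On the remaining 2×2 (Land, Sea vs X, Z):
Let the attacker play Land with probability p. Expected payoff against X: 5p + (-6)(1−p) = 11p − 6; against Z: (-3)p + (-1)(1−p) = −2p − 1.
Setting these equal: 11p − 6 = −2p − 1 ⇒ 13p = 5 ⇒ p = 5/13, and the value is (11)·(5/13) − 6 = -23/13.
For the defender: with q = P(X), equating Land's and Sea's payoffs gives 8q − 3 = −5q − 1 ⇒ q = 2/13.

-23/13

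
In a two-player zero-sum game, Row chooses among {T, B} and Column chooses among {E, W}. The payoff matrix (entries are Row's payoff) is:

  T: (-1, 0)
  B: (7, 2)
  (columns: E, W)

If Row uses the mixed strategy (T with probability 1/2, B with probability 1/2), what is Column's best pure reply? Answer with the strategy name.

If Column plays E, Row's expected payoff is (1/2)·(-1) + (1/2)·7 = 3.
If Column plays W, Row's expected payoff is (1/2)·0 + (1/2)·2 = 1.
Column minimizes Row's payoff; the smallest is 1, so the best response is W.

W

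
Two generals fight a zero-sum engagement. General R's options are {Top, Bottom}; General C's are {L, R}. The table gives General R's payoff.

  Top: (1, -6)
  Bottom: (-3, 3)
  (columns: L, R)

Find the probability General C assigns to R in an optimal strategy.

4/13

Row minima: Top → -6, Bottom → -3; maximin = -3.
Column maxima: L → 1, R → 3; minimax = 1.
-3 ≠ 1, so there is no saddle point; optimal play is mixed.
Let General R play Top with probability p. Expected payoff against L: 1p + (-3)(1−p) = 4p − 3; against R: (-6)p + 3(1−p) = −9p + 3.
Setting these equal: 4p − 3 = −9p + 3 ⇒ 13p = 6 ⇒ p = 6/13, and the value is (4)·(6/13) − 3 = -15/13.
For General C: with q = P(L), equating Top's and Bottom's payoffs gives 7q − 6 = −6q + 3 ⇒ q = 9/13.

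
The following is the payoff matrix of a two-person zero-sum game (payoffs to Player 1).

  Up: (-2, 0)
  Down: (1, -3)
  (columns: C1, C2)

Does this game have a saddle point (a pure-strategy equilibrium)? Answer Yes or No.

Row minima: Up → -2, Down → -3; maximin = -2.
Column maxima: C1 → 1, C2 → 0; minimax = 0.
-2 ≠ 0, so no pure-strategy equilibrium exists.

No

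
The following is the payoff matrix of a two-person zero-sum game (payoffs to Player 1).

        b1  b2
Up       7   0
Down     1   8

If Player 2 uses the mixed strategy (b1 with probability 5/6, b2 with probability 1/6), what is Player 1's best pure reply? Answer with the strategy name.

Up

Expected payoff of Up: (5/6)·7 + (1/6)·0 = 35/6.
Expected payoff of Down: (5/6)·1 + (1/6)·8 = 13/6.
The largest is 35/6, so Player 1's best response is Up.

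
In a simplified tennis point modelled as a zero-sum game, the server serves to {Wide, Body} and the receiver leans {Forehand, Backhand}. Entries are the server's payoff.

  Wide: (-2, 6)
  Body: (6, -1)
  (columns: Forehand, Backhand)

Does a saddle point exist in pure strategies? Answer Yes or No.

Row minima: Wide → -2, Body → -1; maximin = -1.
Column maxima: Forehand → 6, Backhand → 6; minimax = 6.
-1 ≠ 6, so no pure-strategy equilibrium exists.

No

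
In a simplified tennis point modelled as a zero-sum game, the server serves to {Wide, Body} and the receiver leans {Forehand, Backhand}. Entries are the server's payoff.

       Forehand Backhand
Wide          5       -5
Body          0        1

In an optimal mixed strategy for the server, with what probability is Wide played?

1/11

Row minima: Wide → -5, Body → 0; maximin = 0.
Column maxima: Forehand → 5, Backhand → 1; minimax = 1.
0 ≠ 1, so there is no saddle point; optimal play is mixed.
Let the server play Wide with probability p. Expected payoff against Forehand: 5p + 0(1−p) = 5p; against Backhand: (-5)p + 1(1−p) = −6p + 1.
Setting these equal: 5p = −6p + 1 ⇒ 11p = 1 ⇒ p = 1/11, and the value is (5)·(1/11) = 5/11.
For the receiver: with q = P(Forehand), equating Wide's and Body's payoffs gives 10q − 5 = −q + 1 ⇒ q = 6/11.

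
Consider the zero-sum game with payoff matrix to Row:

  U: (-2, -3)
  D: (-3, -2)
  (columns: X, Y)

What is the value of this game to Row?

Row minima: U → -3, D → -3; maximin = -3.
Column maxima: X → -2, Y → -2; minimax = -2.
-3 ≠ -2, so there is no saddle point; optimal play is mixed.
Let Row play U with probability p. Expected payoff against X: (-2)p + (-3)(1−p) = p − 3; against Y: (-3)p + (-2)(1−p) = −p − 2.
Setting these equal: p − 3 = −p − 2 ⇒ 2p = 1 ⇒ p = 1/2, and the value is (1)·(1/2) − 3 = -5/2.
For Column: with q = P(X), equating U's and D's payoffs gives q − 3 = −q − 2 ⇒ q = 1/2.

-5/2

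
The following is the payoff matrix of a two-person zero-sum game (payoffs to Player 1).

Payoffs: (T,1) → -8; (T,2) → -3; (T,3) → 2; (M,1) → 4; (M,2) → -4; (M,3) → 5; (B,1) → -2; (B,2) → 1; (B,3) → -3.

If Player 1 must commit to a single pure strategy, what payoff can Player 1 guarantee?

-3

Row minima: T → -8, M → -4, B → -3.
The best of these is -3.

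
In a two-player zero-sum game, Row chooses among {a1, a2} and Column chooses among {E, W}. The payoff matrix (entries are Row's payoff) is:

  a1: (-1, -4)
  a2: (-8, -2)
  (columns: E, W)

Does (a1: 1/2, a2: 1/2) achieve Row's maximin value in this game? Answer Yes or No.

Against E this mix gives (1/2)·(-1) + (1/2)·(-8) = -9/2.
Against W this mix gives (1/2)·(-4) + (1/2)·(-2) = -3.
Column will play E, holding Row to -9/2. Shifting weight toward the row that does better against E would raise this floor (the equalizing mix achieves -10/3 against both E and W), so the proposed strategy is not optimal.

No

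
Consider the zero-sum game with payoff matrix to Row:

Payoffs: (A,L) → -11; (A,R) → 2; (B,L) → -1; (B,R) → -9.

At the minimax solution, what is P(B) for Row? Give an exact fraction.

Row minima: A → -11, B → -9; maximin = -9.
Column maxima: L → -1, R → 2; minimax = -1.
-9 ≠ -1, so there is no saddle point; optimal play is mixed.
Let Row play A with probability p. Expected payoff against L: (-11)p + (-1)(1−p) = −10p − 1; against R: 2p + (-9)(1−p) = 11p − 9.
Setting these equal: −10p − 1 = 11p − 9 ⇒ −21p = -8 ⇒ p = 8/21, and the value is (-10)·(8/21) − 1 = -101/21.
For Column: with q = P(L), equating A's and B's payoffs gives −13q + 2 = 8q − 9 ⇒ q = 11/21.

13/21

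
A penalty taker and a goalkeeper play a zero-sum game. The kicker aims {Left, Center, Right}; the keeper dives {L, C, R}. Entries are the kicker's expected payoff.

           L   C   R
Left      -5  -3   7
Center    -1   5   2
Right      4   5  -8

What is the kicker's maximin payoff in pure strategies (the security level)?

Row minima: Left → -5, Center → -1, Right → -8.
The best of these is -1.

-1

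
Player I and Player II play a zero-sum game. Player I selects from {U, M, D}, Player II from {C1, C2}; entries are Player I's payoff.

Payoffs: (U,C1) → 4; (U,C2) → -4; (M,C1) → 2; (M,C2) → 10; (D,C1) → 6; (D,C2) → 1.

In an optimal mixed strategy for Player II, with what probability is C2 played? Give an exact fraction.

Row minima: U → -4, M → 2, D → 1; maximin = 2.
Column maxima: C1 → 6, C2 → 10; minimax = 6.
2 ≠ 6, so there is no saddle point; optimal play is mixed.
U is strictly dominated by D, so Player I never plays it.
On the remaining 2×2 (M, D vs C1, C2):
Let Player I play M with probability p. Expected payoff against C1: 2p + 6(1−p) = −4p + 6; against C2: 10p + 1(1−p) = 9p + 1.
Setting these equal: −4p + 6 = 9p + 1 ⇒ −13p = -5 ⇒ p = 5/13, and the value is (-4)·(5/13) + 6 = 58/13.
For Player II: with q = P(C1), equating M's and D's payoffs gives −8q + 10 = 5q + 1 ⇒ q = 9/13.

4/13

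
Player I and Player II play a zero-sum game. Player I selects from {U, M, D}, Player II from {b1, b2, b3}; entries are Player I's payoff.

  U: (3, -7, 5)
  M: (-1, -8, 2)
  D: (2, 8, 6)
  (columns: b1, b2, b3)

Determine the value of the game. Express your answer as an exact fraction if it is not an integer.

Row minima: U → -7, M → -8, D → 2; maximin = 2.
Column maxima: b1 → 3, b2 → 8, b3 → 6; minimax = 3.
2 ≠ 3, so there is no saddle point; optimal play is mixed.
M is strictly dominated by U, so Player I never plays it.
b3 is strictly dominated by b1 (it gives Player I strictly more in every row), so Player II never plays it.
On the remaining 2×2 (U, D vs b1, b2):
Let Player I play U with probability p. Expected payoff against b1: 3p + 2(1−p) = p + 2; against b2: (-7)p + 8(1−p) = −15p + 8.
Setting these equal: p + 2 = −15p + 8 ⇒ 16p = 6 ⇒ p = 3/8, and the value is (1)·(3/8) + 2 = 19/8.
For Player II: with q = P(b1), equating U's and D's payoffs gives 10q − 7 = −6q + 8 ⇒ q = 15/16.

19/8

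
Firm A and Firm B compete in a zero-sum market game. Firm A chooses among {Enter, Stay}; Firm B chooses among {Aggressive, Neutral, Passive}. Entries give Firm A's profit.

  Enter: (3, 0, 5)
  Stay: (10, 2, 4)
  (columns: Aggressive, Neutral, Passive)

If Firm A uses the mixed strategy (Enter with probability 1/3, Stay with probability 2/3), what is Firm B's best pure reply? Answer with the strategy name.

If Firm B plays Aggressive, Firm A's expected payoff is (1/3)·3 + (2/3)·10 = 23/3.
If Firm B plays Neutral, Firm A's expected payoff is (1/3)·0 + (2/3)·2 = 4/3.
If Firm B plays Passive, Firm A's expected payoff is (1/3)·5 + (2/3)·4 = 13/3.
Firm B minimizes Firm A's payoff; the smallest is 4/3, so the best response is Neutral.

Neutral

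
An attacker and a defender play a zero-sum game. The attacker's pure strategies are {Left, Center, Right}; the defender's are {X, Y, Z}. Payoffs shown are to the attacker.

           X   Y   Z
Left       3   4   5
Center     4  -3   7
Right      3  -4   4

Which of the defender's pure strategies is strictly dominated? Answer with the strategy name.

Z

X holds the attacker's payoff strictly below Z in every row: 3 < 5, 4 < 7, 3 < 4.
So Z is strictly dominated for the defender.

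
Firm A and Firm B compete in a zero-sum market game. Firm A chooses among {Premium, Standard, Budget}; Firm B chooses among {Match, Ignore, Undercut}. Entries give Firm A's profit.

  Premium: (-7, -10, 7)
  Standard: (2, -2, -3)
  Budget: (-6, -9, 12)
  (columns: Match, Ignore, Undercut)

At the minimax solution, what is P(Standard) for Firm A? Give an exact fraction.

21/22

Row minima: Premium → -10, Standard → -3, Budget → -9; maximin = -3.
Column maxima: Match → 2, Ignore → -2, Undercut → 12; minimax = -2.
-3 ≠ -2, so there is no saddle point; optimal play is mixed.
Premium is strictly dominated by Budget, so Firm A never plays it.
Match is strictly dominated by Ignore (it gives Firm A strictly more in every row), so Firm B never plays it.
On the remaining 2×2 (Standard, Budget vs Ignore, Undercut):
Let Firm A play Standard with probability p. Expected payoff against Ignore: (-2)p + (-9)(1−p) = 7p − 9; against Undercut: (-3)p + 12(1−p) = −15p + 12.
Setting these equal: 7p − 9 = −15p + 12 ⇒ 22p = 21 ⇒ p = 21/22, and the value is (7)·(21/22) − 9 = -51/22.
For Firm B: with q = P(Ignore), equating Standard's and Budget's payoffs gives q − 3 = −21q + 12 ⇒ q = 15/22.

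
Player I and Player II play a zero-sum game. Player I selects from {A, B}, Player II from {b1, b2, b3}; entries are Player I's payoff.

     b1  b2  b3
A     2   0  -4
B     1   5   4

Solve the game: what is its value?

4/3

Row minima: A → -4, B → 1; maximin = 1.
Column maxima: b1 → 2, b2 → 5, b3 → 4; minimax = 2.
1 ≠ 2, so there is no saddle point; optimal play is mixed.
b2 is strictly dominated by b3 (it gives Player I strictly more in every row), so Player II never plays it.
On the remaining 2×2 (A, B vs b1, b3):
Let Player I play A with probability p. Expected payoff against b1: 2p + 1(1−p) = p + 1; against b3: (-4)p + 4(1−p) = −8p + 4.
Setting these equal: p + 1 = −8p + 4 ⇒ 9p = 3 ⇒ p = 1/3, and the value is (1)·(1/3) + 1 = 4/3.
For Player II: with q = P(b1), equating A's and B's payoffs gives 6q − 4 = −3q + 4 ⇒ q = 8/9.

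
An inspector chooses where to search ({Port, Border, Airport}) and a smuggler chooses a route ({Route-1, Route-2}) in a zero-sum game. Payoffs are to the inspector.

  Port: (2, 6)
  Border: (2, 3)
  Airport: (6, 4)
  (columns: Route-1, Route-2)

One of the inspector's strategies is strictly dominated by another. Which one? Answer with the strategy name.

Border

Airport gives a strictly higher payoff than Border against every column: 6 > 2, 4 > 3.
So Border is strictly dominated and the inspector never plays it.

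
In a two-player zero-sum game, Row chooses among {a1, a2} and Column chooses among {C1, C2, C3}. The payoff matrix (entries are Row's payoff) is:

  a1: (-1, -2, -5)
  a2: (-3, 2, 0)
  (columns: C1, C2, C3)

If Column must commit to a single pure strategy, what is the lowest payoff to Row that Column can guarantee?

Column maxima: C1 → -1, C2 → 2, C3 → 0.
The smallest of these is -1.

-1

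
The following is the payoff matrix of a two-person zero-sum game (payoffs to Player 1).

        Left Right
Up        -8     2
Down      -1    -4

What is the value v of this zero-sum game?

-34/13

Row minima: Up → -8, Down → -4; maximin = -4.
Column maxima: Left → -1, Right → 2; minimax = -1.
-4 ≠ -1, so there is no saddle point; optimal play is mixed.
Let Player 1 play Up with probability p. Expected payoff against Left: (-8)p + (-1)(1−p) = −7p − 1; against Right: 2p + (-4)(1−p) = 6p − 4.
Setting these equal: −7p − 1 = 6p − 4 ⇒ −13p = -3 ⇒ p = 3/13, and the value is (-7)·(3/13) − 1 = -34/13.
For Player 2: with q = P(Left), equating Up's and Down's payoffs gives −10q + 2 = 3q − 4 ⇒ q = 6/13.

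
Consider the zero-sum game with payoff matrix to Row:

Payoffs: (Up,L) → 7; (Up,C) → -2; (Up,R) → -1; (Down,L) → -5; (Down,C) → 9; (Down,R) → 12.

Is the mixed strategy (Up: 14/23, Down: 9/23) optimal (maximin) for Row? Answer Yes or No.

Against L this mix gives (14/23)·7 + (9/23)·(-5) = 53/23.
Against C this mix gives (14/23)·(-2) + (9/23)·9 = 53/23.
Against R this mix gives (14/23)·(-1) + (9/23)·12 = 94/23.
All of Column's active replies (L, C) yield 53/23, and no column does worse for Row. The mix makes Column indifferent and guarantees 53/23, so it is optimal.

Yes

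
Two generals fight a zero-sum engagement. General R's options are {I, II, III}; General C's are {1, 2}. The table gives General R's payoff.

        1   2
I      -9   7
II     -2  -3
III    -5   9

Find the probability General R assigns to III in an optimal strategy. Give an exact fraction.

1/15

Row minima: I → -9, II → -3, III → -5; maximin = -3.
Column maxima: 1 → -2, 2 → 9; minimax = -2.
-3 ≠ -2, so there is no saddle point; optimal play is mixed.
I is strictly dominated by III, so General R never plays it.
On the remaining 2×2 (II, III vs 1, 2):
Let General R play II with probability p. Expected payoff against 1: (-2)p + (-5)(1−p) = 3p − 5; against 2: (-3)p + 9(1−p) = −12p + 9.
Setting these equal: 3p − 5 = −12p + 9 ⇒ 15p = 14 ⇒ p = 14/15, and the value is (3)·(14/15) − 5 = -11/5.
For General C: with q = P(1), equating II's and III's payoffs gives q − 3 = −14q + 9 ⇒ q = 4/5.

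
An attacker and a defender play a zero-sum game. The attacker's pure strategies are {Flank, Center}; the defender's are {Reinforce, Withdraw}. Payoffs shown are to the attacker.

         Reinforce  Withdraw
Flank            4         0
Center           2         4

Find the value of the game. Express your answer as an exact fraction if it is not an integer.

8/3

Row minima: Flank → 0, Center → 2; maximin = 2.
Column maxima: Reinforce → 4, Withdraw → 4; minimax = 4.
2 ≠ 4, so there is no saddle point; optimal play is mixed.
Let the attacker play Flank with probability p. Expected payoff against Reinforce: 4p + 2(1−p) = 2p + 2; against Withdraw: 0p + 4(1−p) = −4p + 4.
Setting these equal: 2p + 2 = −4p + 4 ⇒ 6p = 2 ⇒ p = 1/3, and the value is (2)·(1/3) + 2 = 8/3.
For the defender: with q = P(Reinforce), equating Flank's and Center's payoffs gives 4q = −2q + 4 ⇒ q = 2/3.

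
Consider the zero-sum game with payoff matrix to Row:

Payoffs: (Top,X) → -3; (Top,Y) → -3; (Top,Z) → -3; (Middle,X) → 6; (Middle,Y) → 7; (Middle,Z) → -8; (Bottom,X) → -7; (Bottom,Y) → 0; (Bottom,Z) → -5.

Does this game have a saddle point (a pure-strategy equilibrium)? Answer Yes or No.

Row minima: Top → -3, Middle → -8, Bottom → -7; maximin = -3.
Column maxima: X → 6, Y → 7, Z → -3; minimax = -3.
maximin = minimax = -3, so a saddle point exists.

Yes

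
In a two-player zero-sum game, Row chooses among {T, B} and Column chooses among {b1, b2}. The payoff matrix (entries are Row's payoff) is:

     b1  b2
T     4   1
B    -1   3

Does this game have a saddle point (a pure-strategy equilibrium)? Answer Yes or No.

No

Row minima: T → 1, B → -1; maximin = 1.
Column maxima: b1 → 4, b2 → 3; minimax = 3.
1 ≠ 3, so no pure-strategy equilibrium exists.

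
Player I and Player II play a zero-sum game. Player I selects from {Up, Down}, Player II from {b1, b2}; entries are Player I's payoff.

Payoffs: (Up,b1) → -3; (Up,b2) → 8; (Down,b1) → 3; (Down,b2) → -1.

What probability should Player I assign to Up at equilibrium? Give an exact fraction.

Row minima: Up → -3, Down → -1; maximin = -1.
Column maxima: b1 → 3, b2 → 8; minimax = 3.
-1 ≠ 3, so there is no saddle point; optimal play is mixed.
Let Player I play Up with probability p. Expected payoff against b1: (-3)p + 3(1−p) = −6p + 3; against b2: 8p + (-1)(1−p) = 9p − 1.
Setting these equal: −6p + 3 = 9p − 1 ⇒ −15p = -4 ⇒ p = 4/15, and the value is (-6)·(4/15) + 3 = 7/5.
For Player II: with q = P(b1), equating Up's and Down's payoffs gives −11q + 8 = 4q − 1 ⇒ q = 3/5.

4/15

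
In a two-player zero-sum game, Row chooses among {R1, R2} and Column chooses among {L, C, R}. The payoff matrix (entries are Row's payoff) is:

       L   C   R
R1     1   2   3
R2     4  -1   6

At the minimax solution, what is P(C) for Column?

1/2

Row minima: R1 → 1, R2 → -1; maximin = 1.
Column maxima: L → 4, C → 2, R → 6; minimax = 2.
1 ≠ 2, so there is no saddle point; optimal play is mixed.
R is strictly dominated by L (it gives Row strictly more in every row), so Column never plays it.
On the remaining 2×2 (R1, R2 vs L, C):
Let Row play R1 with probability p. Expected payoff against L: 1p + 4(1−p) = −3p + 4; against C: 2p + (-1)(1−p) = 3p − 1.
Setting these equal: −3p + 4 = 3p − 1 ⇒ −6p = -5 ⇒ p = 5/6, and the value is (-3)·(5/6) + 4 = 3/2.
For Column: with q = P(L), equating R1's and R2's payoffs gives −q + 2 = 5q − 1 ⇒ q = 1/2.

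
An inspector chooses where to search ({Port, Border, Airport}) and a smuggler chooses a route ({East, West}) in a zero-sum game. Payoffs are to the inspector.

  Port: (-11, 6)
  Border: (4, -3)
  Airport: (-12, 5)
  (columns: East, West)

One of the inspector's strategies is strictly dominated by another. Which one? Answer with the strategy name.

Port gives a strictly higher payoff than Airport against every column: -11 > -12, 6 > 5.
So Airport is strictly dominated and the inspector never plays it.

Airport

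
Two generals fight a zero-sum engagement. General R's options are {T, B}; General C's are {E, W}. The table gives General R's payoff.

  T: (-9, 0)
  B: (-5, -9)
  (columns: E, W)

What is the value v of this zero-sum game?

-81/13

Row minima: T → -9, B → -9; maximin = -9.
Column maxima: E → -5, W → 0; minimax = -5.
-9 ≠ -5, so there is no saddle point; optimal play is mixed.
Let General R play T with probability p. Expected payoff against E: (-9)p + (-5)(1−p) = −4p − 5; against W: 0p + (-9)(1−p) = 9p − 9.
Setting these equal: −4p − 5 = 9p − 9 ⇒ −13p = -4 ⇒ p = 4/13, and the value is (-4)·(4/13) − 5 = -81/13.
For General C: with q = P(E), equating T's and B's payoffs gives −9q = 4q − 9 ⇒ q = 9/13.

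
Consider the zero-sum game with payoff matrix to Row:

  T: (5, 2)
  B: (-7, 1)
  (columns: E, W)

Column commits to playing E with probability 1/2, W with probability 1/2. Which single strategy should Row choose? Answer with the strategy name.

Expected payoff of T: (1/2)·5 + (1/2)·2 = 7/2.
Expected payoff of B: (1/2)·(-7) + (1/2)·1 = -3.
The largest is 7/2, so Row's best response is T.

T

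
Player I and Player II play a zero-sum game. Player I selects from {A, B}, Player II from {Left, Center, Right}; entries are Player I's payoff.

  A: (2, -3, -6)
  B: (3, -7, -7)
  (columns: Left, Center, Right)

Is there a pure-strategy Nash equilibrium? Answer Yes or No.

Row minima: A → -6, B → -7; maximin = -6.
Column maxima: Left → 3, Center → -3, Right → -6; minimax = -6.
maximin = minimax = -6, so a saddle point exists.

Yes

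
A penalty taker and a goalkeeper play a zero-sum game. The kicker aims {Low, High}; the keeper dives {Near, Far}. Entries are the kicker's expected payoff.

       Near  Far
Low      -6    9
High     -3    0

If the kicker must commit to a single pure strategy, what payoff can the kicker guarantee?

Row minima: Low → -6, High → -3.
The best of these is -3.

-3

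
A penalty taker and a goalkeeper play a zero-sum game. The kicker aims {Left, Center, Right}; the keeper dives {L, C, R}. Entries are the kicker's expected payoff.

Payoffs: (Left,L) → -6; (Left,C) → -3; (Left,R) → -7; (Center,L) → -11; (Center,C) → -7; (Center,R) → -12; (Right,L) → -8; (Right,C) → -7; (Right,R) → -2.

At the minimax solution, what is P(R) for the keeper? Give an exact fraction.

2/7

Row minima: Left → -7, Center → -12, Right → -8; maximin = -7.
Column maxima: L → -6, C → -3, R → -2; minimax = -6.
-7 ≠ -6, so there is no saddle point; optimal play is mixed.
Center is strictly dominated by Left, so the kicker never plays it.
C is strictly dominated by L (it gives the kicker strictly more in every row), so the keeper never plays it.
On the remaining 2×2 (Left, Right vs L, R):
Let the kicker play Left with probability p. Expected payoff against L: (-6)p + (-8)(1−p) = 2p − 8; against R: (-7)p + (-2)(1−p) = −5p − 2.
Setting these equal: 2p − 8 = −5p − 2 ⇒ 7p = 6 ⇒ p = 6/7, and the value is (2)·(6/7) − 8 = -44/7.
For the keeper: with q = P(L), equating Left's and Right's payoffs gives q − 7 = −6q − 2 ⇒ q = 5/7.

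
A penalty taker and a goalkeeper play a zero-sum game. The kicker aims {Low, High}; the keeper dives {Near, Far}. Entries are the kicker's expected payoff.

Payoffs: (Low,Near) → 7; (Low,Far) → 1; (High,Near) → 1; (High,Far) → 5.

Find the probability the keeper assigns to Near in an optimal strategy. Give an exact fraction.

Row minima: Low → 1, High → 1; maximin = 1.
Column maxima: Near → 7, Far → 5; minimax = 5.
1 ≠ 5, so there is no saddle point; optimal play is mixed.
Let the kicker play Low with probability p. Expected payoff against Near: 7p + 1(1−p) = 6p + 1; against Far: 1p + 5(1−p) = −4p + 5.
Setting these equal: 6p + 1 = −4p + 5 ⇒ 10p = 4 ⇒ p = 2/5, and the value is (6)·(2/5) + 1 = 17/5.
For the keeper: with q = P(Near), equating Low's and High's payoffs gives 6q + 1 = −4q + 5 ⇒ q = 2/5.

2/5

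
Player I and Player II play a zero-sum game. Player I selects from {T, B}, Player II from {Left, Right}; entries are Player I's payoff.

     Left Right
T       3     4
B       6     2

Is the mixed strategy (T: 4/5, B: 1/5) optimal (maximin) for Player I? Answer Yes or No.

Yes

Against Left this mix gives (4/5)·3 + (1/5)·6 = 18/5.
Against Right this mix gives (4/5)·4 + (1/5)·2 = 18/5.
All of Player II's active replies (Left, Right) yield 18/5, and no column does worse for Player I. The mix makes Player II indifferent and guarantees 18/5, so it is optimal.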